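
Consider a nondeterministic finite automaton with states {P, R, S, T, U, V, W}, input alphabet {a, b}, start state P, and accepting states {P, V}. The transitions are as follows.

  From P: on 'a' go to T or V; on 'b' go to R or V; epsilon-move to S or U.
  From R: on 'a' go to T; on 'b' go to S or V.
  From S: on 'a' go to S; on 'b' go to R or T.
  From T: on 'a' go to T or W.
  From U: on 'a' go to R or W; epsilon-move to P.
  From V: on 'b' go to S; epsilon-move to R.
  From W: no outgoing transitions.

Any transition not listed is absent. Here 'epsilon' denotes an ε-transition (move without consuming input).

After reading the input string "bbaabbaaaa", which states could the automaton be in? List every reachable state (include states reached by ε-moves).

Start: ε-closure({P}) = {P, S, U}.
Read 'b': P→{R, V}, S→{R, T}, U→∅; now {R, T, V}.
Read 'b': R→{S, V}, T→∅, V→{S}; union {S, V}; ε-closure = {R, S, V}.
Read 'a': R→{T}, S→{S}, V→∅; now {S, T}.
Read 'a': S→{S}, T→{T, W}; now {S, T, W}.
Read 'b': S→{R, T}, T→∅, W→∅; now {R, T}.
Read 'b': R→{S, V}, T→∅; union {S, V}; ε-closure = {R, S, V}.
Read 'a': R→{T}, S→{S}, V→∅; now {S, T}.
Read 'a': S→{S}, T→{T, W}; now {S, T, W}.
Read 'a': S→{S}, T→{T, W}, W→∅; now {S, T, W}.
Read 'a': S→{S}, T→{T, W}, W→∅; now {S, T, W}.

{S, T, W}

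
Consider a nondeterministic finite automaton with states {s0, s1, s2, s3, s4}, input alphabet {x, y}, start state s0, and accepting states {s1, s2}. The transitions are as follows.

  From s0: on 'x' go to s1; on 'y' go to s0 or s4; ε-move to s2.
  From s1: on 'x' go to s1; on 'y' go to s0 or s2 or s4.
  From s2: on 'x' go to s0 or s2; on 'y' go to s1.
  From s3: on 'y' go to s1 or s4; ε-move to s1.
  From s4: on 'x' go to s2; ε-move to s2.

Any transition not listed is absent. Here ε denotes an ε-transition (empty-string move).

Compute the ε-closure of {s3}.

{s1, s3}

Begin with {s3}.
ε-move s3 → s1; add s1.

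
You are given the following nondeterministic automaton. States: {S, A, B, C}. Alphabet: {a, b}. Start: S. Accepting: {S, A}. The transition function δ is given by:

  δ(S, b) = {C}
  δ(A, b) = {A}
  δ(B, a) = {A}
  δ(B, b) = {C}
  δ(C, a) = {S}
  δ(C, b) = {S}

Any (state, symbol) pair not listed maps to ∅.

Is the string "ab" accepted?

No

Start in {S}.
Read 'a': S→∅; now ∅.
The set is empty and remains empty for the remaining 1 symbol.
The final set ∅ contains no accepting state.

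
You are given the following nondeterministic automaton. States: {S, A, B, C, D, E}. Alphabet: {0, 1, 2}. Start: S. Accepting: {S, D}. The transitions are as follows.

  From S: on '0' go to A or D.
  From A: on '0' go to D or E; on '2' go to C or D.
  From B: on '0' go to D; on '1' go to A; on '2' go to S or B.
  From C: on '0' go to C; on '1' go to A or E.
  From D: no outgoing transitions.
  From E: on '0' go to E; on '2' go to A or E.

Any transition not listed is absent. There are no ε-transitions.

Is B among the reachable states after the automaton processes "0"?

Start in {S}.
Read '0': S→{A, D}; now {A, D}.
State B is not in {A, D}.

No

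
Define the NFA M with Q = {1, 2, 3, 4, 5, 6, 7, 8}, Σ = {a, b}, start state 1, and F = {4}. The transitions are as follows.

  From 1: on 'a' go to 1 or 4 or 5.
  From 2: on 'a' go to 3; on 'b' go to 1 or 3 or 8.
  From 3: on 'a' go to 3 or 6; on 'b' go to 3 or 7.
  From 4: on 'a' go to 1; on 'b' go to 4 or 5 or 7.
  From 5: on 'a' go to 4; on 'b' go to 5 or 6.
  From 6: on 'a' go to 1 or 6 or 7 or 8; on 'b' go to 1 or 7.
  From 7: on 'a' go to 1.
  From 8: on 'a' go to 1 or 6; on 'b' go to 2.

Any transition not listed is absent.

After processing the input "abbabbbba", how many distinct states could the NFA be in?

Start in {1}.
Read 'a': 1→{1, 4, 5}; now {1, 4, 5}.
Read 'b': 1→∅, 4→{4, 5, 7}, 5→{5, 6}; now {4, 5, 6, 7}.
Read 'b': 4→{4, 5, 7}, 5→{5, 6}, 6→{1, 7}, 7→∅; now {1, 4, 5, 6, 7}.
Read 'a': 1→{1, 4, 5}, 4→{1}, 5→{4}, 6→{1, 6, 7, 8}, 7→{1}; now {1, 4, 5, 6, 7, 8}.
Read 'b': 1→∅, 4→{4, 5, 7}, 5→{5, 6}, 6→{1, 7}, 7→∅, 8→{2}; now {1, 2, 4, 5, 6, 7}.
Read 'b': 1→∅, 2→{1, 3, 8}, 4→{4, 5, 7}, 5→{5, 6}, 6→{1, 7}, 7→∅; now {1, 3, 4, 5, 6, 7, 8}.
Read 'b': 1→∅, 3→{3, 7}, 4→{4, 5, 7}, 5→{5, 6}, 6→{1, 7}, 7→∅, 8→{2}; now {1, 2, 3, 4, 5, 6, 7}.
Read 'b': 1→∅, 2→{1, 3, 8}, 3→{3, 7}, 4→{4, 5, 7}, 5→{5, 6}, 6→{1, 7}, 7→∅; now {1, 3, 4, 5, 6, 7, 8}.
Read 'a': 1→{1, 4, 5}, 3→{3, 6}, 4→{1}, 5→{4}, 6→{1, 6, 7, 8}, 7→{1}, 8→{1, 6}; now {1, 3, 4, 5, 6, 7, 8}.
That set has 7 states.

7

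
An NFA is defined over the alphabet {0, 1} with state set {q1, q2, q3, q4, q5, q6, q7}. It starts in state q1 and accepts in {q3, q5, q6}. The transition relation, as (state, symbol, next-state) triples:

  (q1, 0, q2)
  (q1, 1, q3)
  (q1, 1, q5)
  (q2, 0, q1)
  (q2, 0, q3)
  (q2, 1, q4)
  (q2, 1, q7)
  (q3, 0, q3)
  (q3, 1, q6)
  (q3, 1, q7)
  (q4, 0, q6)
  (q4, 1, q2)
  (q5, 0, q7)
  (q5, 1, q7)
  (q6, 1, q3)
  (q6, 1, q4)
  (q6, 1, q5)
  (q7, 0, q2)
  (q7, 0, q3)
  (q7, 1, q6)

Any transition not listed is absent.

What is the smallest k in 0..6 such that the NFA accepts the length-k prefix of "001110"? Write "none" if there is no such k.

2

Start in {q1}.
Read '0': {q1} → {q2}.
Read '0': {q2} → {q1, q3}.
None of the earlier sets intersect F, but {q1, q3} does.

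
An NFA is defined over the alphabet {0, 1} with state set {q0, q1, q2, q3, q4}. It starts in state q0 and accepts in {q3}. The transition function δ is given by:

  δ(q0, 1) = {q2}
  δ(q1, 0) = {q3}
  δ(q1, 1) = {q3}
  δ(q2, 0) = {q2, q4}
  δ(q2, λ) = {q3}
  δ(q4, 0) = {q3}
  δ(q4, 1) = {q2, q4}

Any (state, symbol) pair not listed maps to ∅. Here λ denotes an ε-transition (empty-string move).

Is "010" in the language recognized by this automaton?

Start in {q0}.
Read '0': q0→∅; now ∅.
The set is empty and remains empty for the remaining 2 symbols.
The final set ∅ contains no accepting state.

No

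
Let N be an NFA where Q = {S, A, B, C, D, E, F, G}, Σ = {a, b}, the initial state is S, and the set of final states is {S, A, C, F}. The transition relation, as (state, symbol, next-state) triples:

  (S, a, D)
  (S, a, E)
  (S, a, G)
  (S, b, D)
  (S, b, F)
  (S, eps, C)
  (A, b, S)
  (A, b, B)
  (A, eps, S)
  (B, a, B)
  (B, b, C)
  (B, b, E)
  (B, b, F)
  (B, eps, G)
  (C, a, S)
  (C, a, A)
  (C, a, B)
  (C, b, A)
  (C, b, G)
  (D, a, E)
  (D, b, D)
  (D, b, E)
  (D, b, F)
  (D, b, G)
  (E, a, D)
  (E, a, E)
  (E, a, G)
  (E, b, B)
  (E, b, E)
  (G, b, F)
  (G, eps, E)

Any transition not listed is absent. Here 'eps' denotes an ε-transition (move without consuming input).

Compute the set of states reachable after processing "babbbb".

{S, A, B, C, D, E, F, G}

Start: ε-closure({S}) = {S, C}.
Read 'b': {S, C} → {S, A, C, D, E, F, G}.
Read 'a': {S, A, C, D, E, F, G} → {S, A, B, C, D, E, G}.
Read 'b': {S, A, B, C, D, E, G} → {S, A, B, C, D, E, F, G}.
Read 'b': {S, A, B, C, D, E, F, G} → {S, A, B, C, D, E, F, G}.
Read 'b': {S, A, B, C, D, E, F, G} → {S, A, B, C, D, E, F, G}.
Read 'b': {S, A, B, C, D, E, F, G} → {S, A, B, C, D, E, F, G}.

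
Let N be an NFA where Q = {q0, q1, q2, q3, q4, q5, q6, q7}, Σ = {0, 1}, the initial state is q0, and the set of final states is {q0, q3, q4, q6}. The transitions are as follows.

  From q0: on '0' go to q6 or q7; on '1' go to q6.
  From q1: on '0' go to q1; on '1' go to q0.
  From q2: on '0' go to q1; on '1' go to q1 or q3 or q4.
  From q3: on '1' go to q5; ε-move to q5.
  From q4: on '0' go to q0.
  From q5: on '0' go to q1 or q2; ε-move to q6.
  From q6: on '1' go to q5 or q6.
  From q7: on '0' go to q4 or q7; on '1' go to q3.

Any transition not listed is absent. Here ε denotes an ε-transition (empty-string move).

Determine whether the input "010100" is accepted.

Yes

Start in {q0}.
Read '0': q0→{q6, q7}; now {q6, q7}.
Read '1': q6→{q5, q6}, q7→{q3}; now {q3, q5, q6}.
Read '0': q3→∅, q5→{q1, q2}, q6→∅; now {q1, q2}.
Read '1': q1→{q0}, q2→{q1, q3, q4}; union {q0, q1, q3, q4}; ε-closure = {q0, q1, q3, q4, q5, q6}.
Read '0': q0→{q6, q7}, q1→{q1}, q3→∅, q4→{q0}, q5→{q1, q2}, q6→∅; now {q0, q1, q2, q6, q7}.
Read '0': q0→{q6, q7}, q1→{q1}, q2→{q1}, q6→∅, q7→{q4, q7}; now {q1, q4, q6, q7}.
The final set {q1, q4, q6, q7} contains the accepting states q4, q6.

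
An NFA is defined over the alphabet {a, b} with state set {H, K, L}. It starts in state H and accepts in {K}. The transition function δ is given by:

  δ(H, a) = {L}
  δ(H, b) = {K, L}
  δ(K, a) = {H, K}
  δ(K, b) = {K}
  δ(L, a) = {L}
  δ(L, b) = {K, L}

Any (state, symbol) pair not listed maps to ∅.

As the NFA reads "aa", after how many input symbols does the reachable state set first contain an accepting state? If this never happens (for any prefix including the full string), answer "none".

Start in {H}.
Read 'a': {H} → {L}.
Read 'a': {L} → {L}.
No reachable set along the way intersects F.

none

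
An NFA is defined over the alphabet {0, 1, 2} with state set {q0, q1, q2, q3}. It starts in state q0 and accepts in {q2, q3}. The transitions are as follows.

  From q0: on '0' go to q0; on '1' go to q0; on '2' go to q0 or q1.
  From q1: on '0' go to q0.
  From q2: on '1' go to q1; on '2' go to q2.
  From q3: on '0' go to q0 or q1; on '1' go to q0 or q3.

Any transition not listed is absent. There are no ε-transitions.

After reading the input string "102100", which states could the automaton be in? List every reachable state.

Start in {q0}.
Read '1': {q0} → {q0}.
Read '0': {q0} → {q0}.
Read '2': {q0} → {q0, q1}.
Read '1': {q0, q1} → {q0}.
Read '0': {q0} → {q0}.
Read '0': {q0} → {q0}.

{q0}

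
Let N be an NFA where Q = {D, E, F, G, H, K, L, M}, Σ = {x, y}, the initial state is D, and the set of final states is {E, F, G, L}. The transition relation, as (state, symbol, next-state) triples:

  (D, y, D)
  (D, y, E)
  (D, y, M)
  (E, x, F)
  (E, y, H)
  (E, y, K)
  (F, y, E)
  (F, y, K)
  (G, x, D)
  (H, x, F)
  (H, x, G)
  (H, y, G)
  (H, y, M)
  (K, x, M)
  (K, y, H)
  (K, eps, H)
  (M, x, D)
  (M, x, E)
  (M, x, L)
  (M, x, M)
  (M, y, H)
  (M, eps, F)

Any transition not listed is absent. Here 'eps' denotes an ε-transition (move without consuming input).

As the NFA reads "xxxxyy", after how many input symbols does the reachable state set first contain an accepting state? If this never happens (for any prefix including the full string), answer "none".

none

Start in {D}.
Read 'x': {D} → ∅.
The set is empty and remains empty for the remaining 5 symbols.
No reachable set along the way intersects F.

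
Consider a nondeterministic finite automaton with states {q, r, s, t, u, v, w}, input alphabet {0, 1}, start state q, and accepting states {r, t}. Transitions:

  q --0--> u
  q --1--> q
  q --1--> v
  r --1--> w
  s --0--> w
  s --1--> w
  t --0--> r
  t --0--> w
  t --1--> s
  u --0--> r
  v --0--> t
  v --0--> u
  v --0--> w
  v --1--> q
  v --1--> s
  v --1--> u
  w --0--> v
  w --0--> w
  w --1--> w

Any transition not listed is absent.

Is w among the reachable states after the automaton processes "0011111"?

Yes

Start in {q}.
Read '0': q→{u}; now {u}.
Read '0': u→{r}; now {r}.
Read '1': r→{w}; now {w}.
Read '1': w→{w}; now {w}.
Read '1': w→{w}; now {w}.
Read '1': w→{w}; now {w}.
Read '1': w→{w}; now {w}.
State w is in {w}.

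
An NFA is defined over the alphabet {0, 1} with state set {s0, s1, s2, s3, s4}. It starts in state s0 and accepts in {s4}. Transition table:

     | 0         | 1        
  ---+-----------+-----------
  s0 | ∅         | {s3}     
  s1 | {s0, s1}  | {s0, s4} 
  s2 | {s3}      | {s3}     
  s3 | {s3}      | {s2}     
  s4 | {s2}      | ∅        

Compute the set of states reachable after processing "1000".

Start in {s0}.
Read '1': s0→{s3}; now {s3}.
Read '0': s3→{s3}; now {s3}.
Read '0': s3→{s3}; now {s3}.
Read '0': s3→{s3}; now {s3}.

{s3}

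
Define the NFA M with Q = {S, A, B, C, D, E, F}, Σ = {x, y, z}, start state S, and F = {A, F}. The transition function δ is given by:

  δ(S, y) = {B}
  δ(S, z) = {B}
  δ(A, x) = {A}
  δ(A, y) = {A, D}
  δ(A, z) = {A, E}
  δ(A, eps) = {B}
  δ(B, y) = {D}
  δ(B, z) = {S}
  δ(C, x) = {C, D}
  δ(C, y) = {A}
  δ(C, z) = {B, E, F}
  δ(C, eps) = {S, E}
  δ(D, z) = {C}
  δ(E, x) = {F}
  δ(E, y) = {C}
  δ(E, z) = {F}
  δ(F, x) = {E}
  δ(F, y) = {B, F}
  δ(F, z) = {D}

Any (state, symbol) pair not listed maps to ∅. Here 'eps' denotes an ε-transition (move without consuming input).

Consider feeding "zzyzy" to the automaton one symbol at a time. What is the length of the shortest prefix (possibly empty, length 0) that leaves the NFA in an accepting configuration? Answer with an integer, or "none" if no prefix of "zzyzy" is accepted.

none

Start in {S}.
Read 'z': {S} → {B}.
Read 'z': {B} → {S}.
Read 'y': {S} → {B}.
Read 'z': {B} → {S}.
Read 'y': {S} → {B}.
No reachable set along the way intersects F.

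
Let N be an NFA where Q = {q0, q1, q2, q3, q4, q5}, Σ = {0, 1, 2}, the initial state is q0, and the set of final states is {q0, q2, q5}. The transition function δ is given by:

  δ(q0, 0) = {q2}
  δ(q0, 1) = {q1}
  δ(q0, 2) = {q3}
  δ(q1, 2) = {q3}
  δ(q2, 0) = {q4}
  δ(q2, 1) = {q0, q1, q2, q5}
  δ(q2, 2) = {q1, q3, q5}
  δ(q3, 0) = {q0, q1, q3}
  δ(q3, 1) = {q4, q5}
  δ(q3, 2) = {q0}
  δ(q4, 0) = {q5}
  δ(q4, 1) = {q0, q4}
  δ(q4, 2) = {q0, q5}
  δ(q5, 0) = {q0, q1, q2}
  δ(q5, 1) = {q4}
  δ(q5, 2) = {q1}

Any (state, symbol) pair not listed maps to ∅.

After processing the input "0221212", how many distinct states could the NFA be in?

Start in {q0}.
Read '0': q0→{q2}; now {q2}.
Read '2': q2→{q1, q3, q5}; now {q1, q3, q5}.
Read '2': q1→{q3}, q3→{q0}, q5→{q1}; now {q0, q1, q3}.
Read '1': q0→{q1}, q1→∅, q3→{q4, q5}; now {q1, q4, q5}.
Read '2': q1→{q3}, q4→{q0, q5}, q5→{q1}; now {q0, q1, q3, q5}.
Read '1': q0→{q1}, q1→∅, q3→{q4, q5}, q5→{q4}; now {q1, q4, q5}.
Read '2': q1→{q3}, q4→{q0, q5}, q5→{q1}; now {q0, q1, q3, q5}.
That set has 4 states.

4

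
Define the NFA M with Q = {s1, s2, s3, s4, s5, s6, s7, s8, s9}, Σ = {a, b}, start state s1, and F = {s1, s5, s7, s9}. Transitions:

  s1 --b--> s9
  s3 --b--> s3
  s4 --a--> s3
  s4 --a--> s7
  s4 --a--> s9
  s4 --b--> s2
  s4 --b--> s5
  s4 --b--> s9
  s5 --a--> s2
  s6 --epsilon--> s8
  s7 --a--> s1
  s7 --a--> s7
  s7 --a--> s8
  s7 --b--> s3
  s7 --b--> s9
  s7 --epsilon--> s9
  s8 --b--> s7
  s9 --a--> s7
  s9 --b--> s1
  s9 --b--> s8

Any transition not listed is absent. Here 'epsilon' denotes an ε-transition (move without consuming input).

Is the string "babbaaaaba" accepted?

Start in {s1}.
Read 'b': s1→{s9}; now {s9}.
Read 'a': s9→{s7}; union {s7}; ε-closure = {s7, s9}.
Read 'b': s7→{s3, s9}, s9→{s1, s8}; now {s1, s3, s8, s9}.
Read 'b': s1→{s9}, s3→{s3}, s8→{s7}, s9→{s1, s8}; now {s1, s3, s7, s8, s9}.
Read 'a': s1→∅, s3→∅, s7→{s1, s7, s8}, s8→∅, s9→{s7}; union {s1, s7, s8}; ε-closure = {s1, s7, s8, s9}.
Read 'a': s1→∅, s7→{s1, s7, s8}, s8→∅, s9→{s7}; union {s1, s7, s8}; ε-closure = {s1, s7, s8, s9}.
Read 'a': s1→∅, s7→{s1, s7, s8}, s8→∅, s9→{s7}; union {s1, s7, s8}; ε-closure = {s1, s7, s8, s9}.
Read 'a': s1→∅, s7→{s1, s7, s8}, s8→∅, s9→{s7}; union {s1, s7, s8}; ε-closure = {s1, s7, s8, s9}.
Read 'b': s1→{s9}, s7→{s3, s9}, s8→{s7}, s9→{s1, s8}; now {s1, s3, s7, s8, s9}.
Read 'a': s1→∅, s3→∅, s7→{s1, s7, s8}, s8→∅, s9→{s7}; union {s1, s7, s8}; ε-closure = {s1, s7, s8, s9}.
The final set {s1, s7, s8, s9} contains the accepting states s1, s7, s9.

Yes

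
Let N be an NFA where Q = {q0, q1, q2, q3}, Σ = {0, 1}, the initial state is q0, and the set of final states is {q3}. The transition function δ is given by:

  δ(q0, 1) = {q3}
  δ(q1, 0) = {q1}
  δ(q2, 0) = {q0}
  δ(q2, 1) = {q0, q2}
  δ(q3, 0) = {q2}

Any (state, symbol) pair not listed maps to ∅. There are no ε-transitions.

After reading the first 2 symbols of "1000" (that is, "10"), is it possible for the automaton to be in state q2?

Yes

Start in {q0}.
Read '1': {q0} → {q3}.
Read '0': {q3} → {q2}.
State q2 is in {q2}.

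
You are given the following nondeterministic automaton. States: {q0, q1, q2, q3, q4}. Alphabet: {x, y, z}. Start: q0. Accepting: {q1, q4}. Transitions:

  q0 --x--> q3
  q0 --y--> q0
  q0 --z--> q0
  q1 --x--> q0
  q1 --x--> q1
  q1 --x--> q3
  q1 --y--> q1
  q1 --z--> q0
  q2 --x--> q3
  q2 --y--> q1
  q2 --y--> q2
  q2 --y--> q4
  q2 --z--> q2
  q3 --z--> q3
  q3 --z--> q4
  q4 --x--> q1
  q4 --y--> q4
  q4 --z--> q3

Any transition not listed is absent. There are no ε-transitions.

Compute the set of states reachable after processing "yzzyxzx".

{q1}

Start in {q0}.
Read 'y': q0→{q0}; now {q0}.
Read 'z': q0→{q0}; now {q0}.
Read 'z': q0→{q0}; now {q0}.
Read 'y': q0→{q0}; now {q0}.
Read 'x': q0→{q3}; now {q3}.
Read 'z': q3→{q3, q4}; now {q3, q4}.
Read 'x': q3→∅, q4→{q1}; now {q1}.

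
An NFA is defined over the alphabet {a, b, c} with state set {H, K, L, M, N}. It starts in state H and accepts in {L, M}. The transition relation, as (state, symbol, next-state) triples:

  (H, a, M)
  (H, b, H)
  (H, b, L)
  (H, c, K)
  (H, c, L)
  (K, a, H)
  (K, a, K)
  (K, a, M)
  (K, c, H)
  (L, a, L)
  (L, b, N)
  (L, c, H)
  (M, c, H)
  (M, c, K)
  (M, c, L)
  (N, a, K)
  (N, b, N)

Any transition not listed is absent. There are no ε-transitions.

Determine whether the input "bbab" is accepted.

No

Start in {H}.
Read 'b': {H} → {H, L}.
Read 'b': {H, L} → {H, L, N}.
Read 'a': {H, L, N} → {K, L, M}.
Read 'b': {K, L, M} → {N}.
The final set {N} contains no accepting state.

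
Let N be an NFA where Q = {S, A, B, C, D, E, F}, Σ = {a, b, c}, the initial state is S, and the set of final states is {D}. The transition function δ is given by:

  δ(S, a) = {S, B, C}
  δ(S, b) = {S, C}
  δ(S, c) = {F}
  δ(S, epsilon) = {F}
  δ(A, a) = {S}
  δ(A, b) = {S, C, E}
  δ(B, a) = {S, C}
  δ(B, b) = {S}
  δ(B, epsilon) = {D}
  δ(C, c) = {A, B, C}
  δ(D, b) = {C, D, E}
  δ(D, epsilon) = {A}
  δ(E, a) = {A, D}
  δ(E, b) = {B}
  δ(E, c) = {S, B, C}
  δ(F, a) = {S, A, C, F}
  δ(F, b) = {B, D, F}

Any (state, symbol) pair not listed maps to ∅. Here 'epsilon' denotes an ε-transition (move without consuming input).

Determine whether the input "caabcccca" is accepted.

No

Start: ε-closure({S}) = {S, F}.
Read 'c': S→{F}, F→∅; now {F}.
Read 'a': F→{S, A, C, F}; now {S, A, C, F}.
Read 'a': S→{S, B, C}, A→{S}, C→∅, F→{S, A, C, F}; union {S, A, B, C, F}; ε-closure = {S, A, B, C, D, F}.
Read 'b': S→{S, C}, A→{S, C, E}, B→{S}, C→∅, D→{C, D, E}, F→{B, D, F}; union {S, B, C, D, E, F}; ε-closure = {S, A, B, C, D, E, F}.
Read 'c': S→{F}, A→∅, B→∅, C→{A, B, C}, D→∅, E→{S, B, C}, F→∅; union {S, A, B, C, F}; ε-closure = {S, A, B, C, D, F}.
Read 'c': S→{F}, A→∅, B→∅, C→{A, B, C}, D→∅, F→∅; union {A, B, C, F}; ε-closure = {A, B, C, D, F}.
Read 'c': A→∅, B→∅, C→{A, B, C}, D→∅, F→∅; union {A, B, C}; ε-closure = {A, B, C, D}.
Read 'c': A→∅, B→∅, C→{A, B, C}, D→∅; union {A, B, C}; ε-closure = {A, B, C, D}.
Read 'a': A→{S}, B→{S, C}, C→∅, D→∅; union {S, C}; ε-closure = {S, C, F}.
The final set {S, C, F} contains no accepting state.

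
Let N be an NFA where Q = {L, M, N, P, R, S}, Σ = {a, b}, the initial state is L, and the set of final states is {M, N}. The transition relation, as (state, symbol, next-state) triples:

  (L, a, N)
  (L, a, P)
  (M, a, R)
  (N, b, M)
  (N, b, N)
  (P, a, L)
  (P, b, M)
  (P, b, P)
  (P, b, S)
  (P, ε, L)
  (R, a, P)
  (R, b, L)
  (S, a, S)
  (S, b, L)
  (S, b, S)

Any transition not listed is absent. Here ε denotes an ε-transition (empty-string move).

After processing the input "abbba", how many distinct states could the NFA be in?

5

Start in {L}.
Read 'a': {L} → {L, N, P}.
Read 'b': {L, N, P} → {L, M, N, P, S}.
Read 'b': {L, M, N, P, S} → {L, M, N, P, S}.
Read 'b': {L, M, N, P, S} → {L, M, N, P, S}.
Read 'a': {L, M, N, P, S} → {L, N, P, R, S}.
That set has 5 states.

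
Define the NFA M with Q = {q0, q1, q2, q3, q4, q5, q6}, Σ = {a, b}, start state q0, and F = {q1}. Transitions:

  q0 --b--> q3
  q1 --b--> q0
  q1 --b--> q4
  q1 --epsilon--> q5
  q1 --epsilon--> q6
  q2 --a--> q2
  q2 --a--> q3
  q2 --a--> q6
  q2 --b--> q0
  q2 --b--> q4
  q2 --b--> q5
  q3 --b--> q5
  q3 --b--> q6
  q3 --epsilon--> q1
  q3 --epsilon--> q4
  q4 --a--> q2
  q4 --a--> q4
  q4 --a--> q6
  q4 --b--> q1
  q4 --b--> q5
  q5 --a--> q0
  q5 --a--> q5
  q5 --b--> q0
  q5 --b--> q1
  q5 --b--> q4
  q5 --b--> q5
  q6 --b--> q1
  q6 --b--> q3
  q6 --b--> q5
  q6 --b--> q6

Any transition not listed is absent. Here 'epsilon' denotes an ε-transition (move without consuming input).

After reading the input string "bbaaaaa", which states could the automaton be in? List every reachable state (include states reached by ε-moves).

Start in {q0}.
Read 'b': q0→{q3}; union {q3}; ε-closure = {q1, q3, q4, q5, q6}.
Read 'b': q1→{q0, q4}, q3→{q5, q6}, q4→{q1, q5}, q5→{q0, q1, q4, q5}, q6→{q1, q3, q5, q6}; now {q0, q1, q3, q4, q5, q6}.
Read 'a': q0→∅, q1→∅, q3→∅, q4→{q2, q4, q6}, q5→{q0, q5}, q6→∅; now {q0, q2, q4, q5, q6}.
Read 'a': q0→∅, q2→{q2, q3, q6}, q4→{q2, q4, q6}, q5→{q0, q5}, q6→∅; union {q0, q2, q3, q4, q5, q6}; ε-closure = {q0, q1, q2, q3, q4, q5, q6}.
Read 'a': q0→∅, q1→∅, q2→{q2, q3, q6}, q3→∅, q4→{q2, q4, q6}, q5→{q0, q5}, q6→∅; union {q0, q2, q3, q4, q5, q6}; ε-closure = {q0, q1, q2, q3, q4, q5, q6}.
Read 'a': q0→∅, q1→∅, q2→{q2, q3, q6}, q3→∅, q4→{q2, q4, q6}, q5→{q0, q5}, q6→∅; union {q0, q2, q3, q4, q5, q6}; ε-closure = {q0, q1, q2, q3, q4, q5, q6}.
Read 'a': q0→∅, q1→∅, q2→{q2, q3, q6}, q3→∅, q4→{q2, q4, q6}, q5→{q0, q5}, q6→∅; union {q0, q2, q3, q4, q5, q6}; ε-closure = {q0, q1, q2, q3, q4, q5, q6}.

{q0, q1, q2, q3, q4, q5, q6}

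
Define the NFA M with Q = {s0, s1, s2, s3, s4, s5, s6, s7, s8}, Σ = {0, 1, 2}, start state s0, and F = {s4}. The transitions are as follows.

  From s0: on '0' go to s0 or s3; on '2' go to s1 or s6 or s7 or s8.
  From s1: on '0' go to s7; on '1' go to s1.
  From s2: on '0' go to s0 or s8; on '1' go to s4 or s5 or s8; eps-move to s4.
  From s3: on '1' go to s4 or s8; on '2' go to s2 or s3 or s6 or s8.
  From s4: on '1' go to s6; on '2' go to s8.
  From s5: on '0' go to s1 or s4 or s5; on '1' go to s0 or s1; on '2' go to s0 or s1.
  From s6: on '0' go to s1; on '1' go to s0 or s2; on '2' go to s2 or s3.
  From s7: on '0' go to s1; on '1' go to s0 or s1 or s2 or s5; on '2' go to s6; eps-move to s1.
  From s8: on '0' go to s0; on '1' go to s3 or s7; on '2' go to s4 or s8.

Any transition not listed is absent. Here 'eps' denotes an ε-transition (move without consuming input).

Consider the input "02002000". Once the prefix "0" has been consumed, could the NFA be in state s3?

Start in {s0}.
Read '0': {s0} → {s0, s3}.
State s3 is in {s0, s3}.

Yes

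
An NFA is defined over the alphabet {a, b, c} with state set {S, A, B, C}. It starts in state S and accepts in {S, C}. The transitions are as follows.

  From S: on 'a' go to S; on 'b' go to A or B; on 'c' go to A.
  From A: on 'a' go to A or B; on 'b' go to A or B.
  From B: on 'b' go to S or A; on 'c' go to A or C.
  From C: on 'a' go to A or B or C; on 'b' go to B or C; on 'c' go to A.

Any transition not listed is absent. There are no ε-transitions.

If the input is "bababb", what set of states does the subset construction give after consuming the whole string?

Start in {S}.
Read 'b': {S} → {A, B}.
Read 'a': {A, B} → {A, B}.
Read 'b': {A, B} → {S, A, B}.
Read 'a': {S, A, B} → {S, A, B}.
Read 'b': {S, A, B} → {S, A, B}.
Read 'b': {S, A, B} → {S, A, B}.

{S, A, B}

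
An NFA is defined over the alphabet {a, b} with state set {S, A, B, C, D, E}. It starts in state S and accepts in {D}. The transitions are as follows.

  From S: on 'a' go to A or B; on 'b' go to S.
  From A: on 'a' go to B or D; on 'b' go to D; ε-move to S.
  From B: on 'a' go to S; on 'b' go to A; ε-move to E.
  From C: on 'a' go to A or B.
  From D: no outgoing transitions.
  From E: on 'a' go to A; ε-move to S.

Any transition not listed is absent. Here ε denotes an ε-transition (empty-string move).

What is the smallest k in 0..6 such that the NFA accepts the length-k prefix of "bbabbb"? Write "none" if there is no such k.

4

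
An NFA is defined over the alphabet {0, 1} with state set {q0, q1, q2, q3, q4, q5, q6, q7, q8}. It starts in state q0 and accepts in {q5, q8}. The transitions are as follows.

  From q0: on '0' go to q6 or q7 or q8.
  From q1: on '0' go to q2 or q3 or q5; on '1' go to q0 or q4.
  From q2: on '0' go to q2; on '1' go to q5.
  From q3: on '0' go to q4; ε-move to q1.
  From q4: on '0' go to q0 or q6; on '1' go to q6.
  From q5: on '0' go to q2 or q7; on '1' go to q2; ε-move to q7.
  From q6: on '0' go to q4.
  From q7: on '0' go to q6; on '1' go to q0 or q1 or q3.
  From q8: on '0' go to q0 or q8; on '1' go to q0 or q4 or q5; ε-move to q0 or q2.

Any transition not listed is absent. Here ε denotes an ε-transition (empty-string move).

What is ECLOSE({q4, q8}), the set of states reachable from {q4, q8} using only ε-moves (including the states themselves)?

{q0, q2, q4, q8}

Begin with {q4, q8}.
ε-move q8 → q0; add q0.
ε-move q8 → q2; add q2.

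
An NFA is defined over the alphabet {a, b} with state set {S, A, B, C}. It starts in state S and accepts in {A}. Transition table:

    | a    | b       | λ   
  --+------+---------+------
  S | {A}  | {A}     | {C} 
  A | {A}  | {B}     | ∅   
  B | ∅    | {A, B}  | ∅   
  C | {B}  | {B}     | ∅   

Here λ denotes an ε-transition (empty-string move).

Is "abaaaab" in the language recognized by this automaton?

Start: ε-closure({S}) = {S, C}.
Read 'a': {S, C} → {A, B}.
Read 'b': {A, B} → {A, B}.
Read 'a': {A, B} → {A}.
Read 'a': {A} → {A}.
Read 'a': {A} → {A}.
Read 'a': {A} → {A}.
Read 'b': {A} → {B}.
The final set {B} contains no accepting state.

No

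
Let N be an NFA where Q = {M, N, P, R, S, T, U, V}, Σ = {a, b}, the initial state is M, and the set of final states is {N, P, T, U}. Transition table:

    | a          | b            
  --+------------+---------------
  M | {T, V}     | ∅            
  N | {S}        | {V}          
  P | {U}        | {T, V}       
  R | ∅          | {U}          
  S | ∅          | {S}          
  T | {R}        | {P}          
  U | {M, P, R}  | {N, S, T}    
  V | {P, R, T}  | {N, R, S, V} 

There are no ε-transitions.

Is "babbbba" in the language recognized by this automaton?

No

Start in {M}.
Read 'b': M→∅; now ∅.
The set is empty and remains empty for the remaining 6 symbols.
The final set ∅ contains no accepting state.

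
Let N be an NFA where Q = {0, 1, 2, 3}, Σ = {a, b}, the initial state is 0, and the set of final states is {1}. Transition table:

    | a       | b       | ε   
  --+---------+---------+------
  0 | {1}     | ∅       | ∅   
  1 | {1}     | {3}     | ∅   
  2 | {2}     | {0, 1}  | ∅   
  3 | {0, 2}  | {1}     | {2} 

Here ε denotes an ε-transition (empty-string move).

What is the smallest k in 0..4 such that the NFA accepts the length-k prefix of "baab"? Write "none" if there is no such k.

Start in {0}.
Read 'b': 0→∅; now ∅.
The set is empty and remains empty for the remaining 3 symbols.
No reachable set along the way intersects F.

none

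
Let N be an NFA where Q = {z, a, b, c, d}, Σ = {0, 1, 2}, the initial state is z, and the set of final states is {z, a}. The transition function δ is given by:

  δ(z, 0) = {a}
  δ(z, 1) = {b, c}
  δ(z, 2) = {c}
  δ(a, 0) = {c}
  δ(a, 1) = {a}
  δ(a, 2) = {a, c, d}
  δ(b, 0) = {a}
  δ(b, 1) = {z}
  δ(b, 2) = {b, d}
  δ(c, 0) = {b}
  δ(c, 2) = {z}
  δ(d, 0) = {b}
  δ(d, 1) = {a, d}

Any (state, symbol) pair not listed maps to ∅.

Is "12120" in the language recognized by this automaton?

Yes

Start in {z}.
Read '1': {z} → {b, c}.
Read '2': {b, c} → {z, b, d}.
Read '1': {z, b, d} → {z, a, b, c, d}.
Read '2': {z, a, b, c, d} → {z, a, b, c, d}.
Read '0': {z, a, b, c, d} → {a, b, c}.
The final set {a, b, c} contains the accepting state a.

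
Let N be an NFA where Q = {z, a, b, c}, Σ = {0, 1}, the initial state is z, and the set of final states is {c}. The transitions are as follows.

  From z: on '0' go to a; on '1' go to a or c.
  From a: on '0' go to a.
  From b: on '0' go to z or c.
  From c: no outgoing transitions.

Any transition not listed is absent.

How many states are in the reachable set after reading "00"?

1

Start in {z}.
Read '0': z→{a}; now {a}.
Read '0': a→{a}; now {a}.
That set has 1 state.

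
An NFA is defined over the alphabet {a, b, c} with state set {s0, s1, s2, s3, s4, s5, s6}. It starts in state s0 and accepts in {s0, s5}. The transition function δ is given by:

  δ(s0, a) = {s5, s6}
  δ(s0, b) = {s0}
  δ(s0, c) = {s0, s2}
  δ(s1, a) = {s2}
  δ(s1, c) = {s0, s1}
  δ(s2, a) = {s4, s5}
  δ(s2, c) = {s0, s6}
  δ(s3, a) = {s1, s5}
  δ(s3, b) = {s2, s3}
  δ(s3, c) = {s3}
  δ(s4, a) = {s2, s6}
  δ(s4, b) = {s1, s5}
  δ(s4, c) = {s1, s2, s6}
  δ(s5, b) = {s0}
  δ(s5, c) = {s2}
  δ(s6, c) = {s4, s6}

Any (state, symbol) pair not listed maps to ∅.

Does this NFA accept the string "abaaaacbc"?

Start in {s0}.
Read 'a': {s0} → {s5, s6}.
Read 'b': {s5, s6} → {s0}.
Read 'a': {s0} → {s5, s6}.
Read 'a': {s5, s6} → ∅.
The set is empty and remains empty for the remaining 5 symbols.
The final set ∅ contains no accepting state.

No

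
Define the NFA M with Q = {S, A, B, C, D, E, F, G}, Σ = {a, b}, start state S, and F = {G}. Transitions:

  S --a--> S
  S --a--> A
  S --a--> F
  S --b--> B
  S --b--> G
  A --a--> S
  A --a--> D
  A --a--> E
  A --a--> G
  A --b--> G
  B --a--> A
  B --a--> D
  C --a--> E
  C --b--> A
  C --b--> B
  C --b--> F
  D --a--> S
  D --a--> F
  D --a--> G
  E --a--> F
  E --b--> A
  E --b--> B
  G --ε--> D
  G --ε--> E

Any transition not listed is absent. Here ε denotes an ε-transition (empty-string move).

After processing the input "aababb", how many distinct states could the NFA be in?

Start in {S}.
Read 'a': S→{S, A, F}; now {S, A, F}.
Read 'a': S→{S, A, F}, A→{S, D, E, G}, F→∅; now {S, A, D, E, F, G}.
Read 'b': S→{B, G}, A→{G}, D→∅, E→{A, B}, F→∅, G→∅; union {A, B, G}; ε-closure = {A, B, D, E, G}.
Read 'a': A→{S, D, E, G}, B→{A, D}, D→{S, F, G}, E→{F}, G→∅; now {S, A, D, E, F, G}.
Read 'b': S→{B, G}, A→{G}, D→∅, E→{A, B}, F→∅, G→∅; union {A, B, G}; ε-closure = {A, B, D, E, G}.
Read 'b': A→{G}, B→∅, D→∅, E→{A, B}, G→∅; union {A, B, G}; ε-closure = {A, B, D, E, G}.
That set has 5 states.

5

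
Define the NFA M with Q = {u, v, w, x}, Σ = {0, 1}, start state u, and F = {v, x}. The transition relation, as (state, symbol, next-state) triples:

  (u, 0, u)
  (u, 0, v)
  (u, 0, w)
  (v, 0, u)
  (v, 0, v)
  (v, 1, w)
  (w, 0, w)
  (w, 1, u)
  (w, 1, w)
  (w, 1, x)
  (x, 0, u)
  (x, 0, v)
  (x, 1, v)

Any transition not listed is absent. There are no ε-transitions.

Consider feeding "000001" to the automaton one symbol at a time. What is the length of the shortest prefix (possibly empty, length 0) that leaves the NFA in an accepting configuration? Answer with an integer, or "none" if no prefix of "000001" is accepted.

1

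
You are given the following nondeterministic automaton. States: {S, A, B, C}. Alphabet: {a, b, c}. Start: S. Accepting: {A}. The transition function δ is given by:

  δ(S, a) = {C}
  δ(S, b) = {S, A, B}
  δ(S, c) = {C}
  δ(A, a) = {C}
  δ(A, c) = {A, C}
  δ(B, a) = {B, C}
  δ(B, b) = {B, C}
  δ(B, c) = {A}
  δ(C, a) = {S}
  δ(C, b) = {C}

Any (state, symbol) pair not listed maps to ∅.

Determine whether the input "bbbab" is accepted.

Yes

Start in {S}.
Read 'b': {S} → {S, A, B}.
Read 'b': {S, A, B} → {S, A, B, C}.
Read 'b': {S, A, B, C} → {S, A, B, C}.
Read 'a': {S, A, B, C} → {S, B, C}.
Read 'b': {S, B, C} → {S, A, B, C}.
The final set {S, A, B, C} contains the accepting state A.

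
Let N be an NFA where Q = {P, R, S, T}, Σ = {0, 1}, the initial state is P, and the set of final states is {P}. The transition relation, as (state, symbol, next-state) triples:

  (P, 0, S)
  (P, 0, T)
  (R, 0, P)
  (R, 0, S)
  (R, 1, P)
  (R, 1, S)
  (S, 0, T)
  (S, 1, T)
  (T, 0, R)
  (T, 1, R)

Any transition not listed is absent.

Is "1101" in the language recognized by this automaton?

No

Start in {P}.
Read '1': {P} → ∅.
The set is empty and remains empty for the remaining 3 symbols.
The final set ∅ contains no accepting state.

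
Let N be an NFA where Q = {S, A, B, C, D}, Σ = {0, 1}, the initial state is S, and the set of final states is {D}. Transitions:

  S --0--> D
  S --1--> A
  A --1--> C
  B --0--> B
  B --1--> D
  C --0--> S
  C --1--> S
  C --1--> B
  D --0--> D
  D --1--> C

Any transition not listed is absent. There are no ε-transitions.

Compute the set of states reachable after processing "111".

{S, B}

Start in {S}.
Read '1': S→{A}; now {A}.
Read '1': A→{C}; now {C}.
Read '1': C→{S, B}; now {S, B}.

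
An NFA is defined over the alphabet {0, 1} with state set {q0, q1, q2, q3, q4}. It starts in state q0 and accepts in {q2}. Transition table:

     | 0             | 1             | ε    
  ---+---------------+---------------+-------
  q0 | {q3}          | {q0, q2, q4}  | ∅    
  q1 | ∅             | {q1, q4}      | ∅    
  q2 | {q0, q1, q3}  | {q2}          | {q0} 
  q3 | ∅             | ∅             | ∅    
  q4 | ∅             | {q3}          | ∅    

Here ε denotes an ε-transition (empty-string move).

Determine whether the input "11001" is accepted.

No

Start in {q0}.
Read '1': {q0} → {q0, q2, q4}.
Read '1': {q0, q2, q4} → {q0, q2, q3, q4}.
Read '0': {q0, q2, q3, q4} → {q0, q1, q3}.
Read '0': {q0, q1, q3} → {q3}.
Read '1': {q3} → ∅.
The final set ∅ contains no accepting state.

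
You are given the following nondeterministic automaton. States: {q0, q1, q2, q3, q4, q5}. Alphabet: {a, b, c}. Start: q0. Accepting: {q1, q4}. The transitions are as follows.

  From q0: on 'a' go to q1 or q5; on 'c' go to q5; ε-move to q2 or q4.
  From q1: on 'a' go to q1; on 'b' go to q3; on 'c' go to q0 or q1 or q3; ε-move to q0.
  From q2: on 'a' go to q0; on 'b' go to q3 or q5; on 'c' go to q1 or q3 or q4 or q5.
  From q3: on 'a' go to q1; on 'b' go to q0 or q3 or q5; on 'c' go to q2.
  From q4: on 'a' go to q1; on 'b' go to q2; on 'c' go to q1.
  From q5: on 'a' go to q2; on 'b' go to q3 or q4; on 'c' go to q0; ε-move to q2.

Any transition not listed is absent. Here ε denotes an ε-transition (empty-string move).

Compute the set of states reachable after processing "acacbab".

{q2, q3, q4, q5}

Start: ε-closure({q0}) = {q0, q2, q4}.
Read 'a': q0→{q1, q5}, q2→{q0}, q4→{q1}; union {q0, q1, q5}; ε-closure = {q0, q1, q2, q4, q5}.
Read 'c': q0→{q5}, q1→{q0, q1, q3}, q2→{q1, q3, q4, q5}, q4→{q1}, q5→{q0}; union {q0, q1, q3, q4, q5}; ε-closure = {q0, q1, q2, q3, q4, q5}.
Read 'a': q0→{q1, q5}, q1→{q1}, q2→{q0}, q3→{q1}, q4→{q1}, q5→{q2}; union {q0, q1, q2, q5}; ε-closure = {q0, q1, q2, q4, q5}.
Read 'c': q0→{q5}, q1→{q0, q1, q3}, q2→{q1, q3, q4, q5}, q4→{q1}, q5→{q0}; union {q0, q1, q3, q4, q5}; ε-closure = {q0, q1, q2, q3, q4, q5}.
Read 'b': q0→∅, q1→{q3}, q2→{q3, q5}, q3→{q0, q3, q5}, q4→{q2}, q5→{q3, q4}; now {q0, q2, q3, q4, q5}.
Read 'a': q0→{q1, q5}, q2→{q0}, q3→{q1}, q4→{q1}, q5→{q2}; union {q0, q1, q2, q5}; ε-closure = {q0, q1, q2, q4, q5}.
Read 'b': q0→∅, q1→{q3}, q2→{q3, q5}, q4→{q2}, q5→{q3, q4}; now {q2, q3, q4, q5}.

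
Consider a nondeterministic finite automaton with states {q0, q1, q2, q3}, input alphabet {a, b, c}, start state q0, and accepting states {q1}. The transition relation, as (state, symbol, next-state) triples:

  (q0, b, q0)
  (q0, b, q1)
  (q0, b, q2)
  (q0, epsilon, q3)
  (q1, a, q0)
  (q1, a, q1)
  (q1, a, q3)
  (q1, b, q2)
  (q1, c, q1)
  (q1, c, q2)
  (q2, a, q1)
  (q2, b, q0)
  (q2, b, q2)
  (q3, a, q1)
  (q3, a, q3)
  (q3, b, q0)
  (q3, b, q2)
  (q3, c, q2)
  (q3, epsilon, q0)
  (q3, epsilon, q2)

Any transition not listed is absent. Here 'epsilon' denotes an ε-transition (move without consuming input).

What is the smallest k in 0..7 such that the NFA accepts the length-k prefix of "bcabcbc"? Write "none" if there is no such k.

1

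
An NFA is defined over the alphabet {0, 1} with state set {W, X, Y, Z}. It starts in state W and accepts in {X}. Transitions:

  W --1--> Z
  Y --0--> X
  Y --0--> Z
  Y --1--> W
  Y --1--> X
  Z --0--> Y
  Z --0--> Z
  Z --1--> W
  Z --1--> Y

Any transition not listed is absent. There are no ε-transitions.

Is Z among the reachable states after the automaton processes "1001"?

No

Start in {W}.
Read '1': W→{Z}; now {Z}.
Read '0': Z→{Y, Z}; now {Y, Z}.
Read '0': Y→{X, Z}, Z→{Y, Z}; now {X, Y, Z}.
Read '1': X→∅, Y→{W, X}, Z→{W, Y}; now {W, X, Y}.
State Z is not in {W, X, Y}.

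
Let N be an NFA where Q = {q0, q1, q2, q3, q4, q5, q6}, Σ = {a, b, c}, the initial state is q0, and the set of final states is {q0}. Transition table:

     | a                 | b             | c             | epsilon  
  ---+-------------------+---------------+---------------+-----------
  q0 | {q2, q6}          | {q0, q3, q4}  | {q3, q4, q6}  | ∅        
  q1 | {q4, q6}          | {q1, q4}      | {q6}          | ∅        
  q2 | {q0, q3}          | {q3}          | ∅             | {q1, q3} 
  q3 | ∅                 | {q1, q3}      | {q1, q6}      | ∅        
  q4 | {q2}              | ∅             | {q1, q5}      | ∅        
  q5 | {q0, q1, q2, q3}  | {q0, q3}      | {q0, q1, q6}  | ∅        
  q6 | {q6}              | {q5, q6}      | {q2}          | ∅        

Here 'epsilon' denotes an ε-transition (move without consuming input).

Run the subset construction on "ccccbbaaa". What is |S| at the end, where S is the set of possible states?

6

Start in {q0}.
Read 'c': {q0} → {q3, q4, q6}.
Read 'c': {q3, q4, q6} → {q1, q2, q3, q5, q6}.
Read 'c': {q1, q2, q3, q5, q6} → {q0, q1, q2, q3, q6}.
Read 'c': {q0, q1, q2, q3, q6} → {q1, q2, q3, q4, q6}.
Read 'b': {q1, q2, q3, q4, q6} → {q1, q3, q4, q5, q6}.
Read 'b': {q1, q3, q4, q5, q6} → {q0, q1, q3, q4, q5, q6}.
Read 'a': {q0, q1, q3, q4, q5, q6} → {q0, q1, q2, q3, q4, q6}.
Read 'a': {q0, q1, q2, q3, q4, q6} → {q0, q1, q2, q3, q4, q6}.
Read 'a': {q0, q1, q2, q3, q4, q6} → {q0, q1, q2, q3, q4, q6}.
That set has 6 states.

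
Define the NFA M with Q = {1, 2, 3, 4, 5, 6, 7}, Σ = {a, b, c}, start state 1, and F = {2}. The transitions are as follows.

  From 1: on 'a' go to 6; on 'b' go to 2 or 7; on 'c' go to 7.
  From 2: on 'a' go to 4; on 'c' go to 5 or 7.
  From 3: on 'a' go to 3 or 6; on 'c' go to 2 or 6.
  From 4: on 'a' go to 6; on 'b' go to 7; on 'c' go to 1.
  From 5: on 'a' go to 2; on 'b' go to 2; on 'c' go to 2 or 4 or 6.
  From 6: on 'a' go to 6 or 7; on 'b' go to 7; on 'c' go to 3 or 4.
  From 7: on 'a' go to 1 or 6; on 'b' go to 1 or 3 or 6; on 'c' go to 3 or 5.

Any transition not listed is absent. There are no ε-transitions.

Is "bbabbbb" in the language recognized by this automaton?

Yes

Start in {1}.
Read 'b': {1} → {2, 7}.
Read 'b': {2, 7} → {1, 3, 6}.
Read 'a': {1, 3, 6} → {3, 6, 7}.
Read 'b': {3, 6, 7} → {1, 3, 6, 7}.
Read 'b': {1, 3, 6, 7} → {1, 2, 3, 6, 7}.
Read 'b': {1, 2, 3, 6, 7} → {1, 2, 3, 6, 7}.
Read 'b': {1, 2, 3, 6, 7} → {1, 2, 3, 6, 7}.
The final set {1, 2, 3, 6, 7} contains the accepting state 2.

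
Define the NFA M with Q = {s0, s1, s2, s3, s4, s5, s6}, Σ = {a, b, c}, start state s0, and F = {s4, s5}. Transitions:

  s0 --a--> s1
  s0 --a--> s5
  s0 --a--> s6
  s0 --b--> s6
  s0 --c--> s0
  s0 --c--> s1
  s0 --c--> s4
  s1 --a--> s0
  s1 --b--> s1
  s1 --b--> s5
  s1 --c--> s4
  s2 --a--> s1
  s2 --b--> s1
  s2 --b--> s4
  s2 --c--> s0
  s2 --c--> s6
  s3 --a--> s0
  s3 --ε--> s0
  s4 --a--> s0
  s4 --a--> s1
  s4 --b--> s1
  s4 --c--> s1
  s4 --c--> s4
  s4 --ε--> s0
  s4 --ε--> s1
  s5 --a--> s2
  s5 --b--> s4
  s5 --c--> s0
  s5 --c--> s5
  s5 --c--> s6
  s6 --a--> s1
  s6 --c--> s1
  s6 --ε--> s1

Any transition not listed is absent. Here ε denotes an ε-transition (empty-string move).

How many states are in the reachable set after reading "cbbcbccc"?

Start in {s0}.
Read 'c': {s0} → {s0, s1, s4}.
Read 'b': {s0, s1, s4} → {s1, s5, s6}.
Read 'b': {s1, s5, s6} → {s0, s1, s4, s5}.
Read 'c': {s0, s1, s4, s5} → {s0, s1, s4, s5, s6}.
Read 'b': {s0, s1, s4, s5, s6} → {s0, s1, s4, s5, s6}.
Read 'c': {s0, s1, s4, s5, s6} → {s0, s1, s4, s5, s6}.
Read 'c': {s0, s1, s4, s5, s6} → {s0, s1, s4, s5, s6}.
Read 'c': {s0, s1, s4, s5, s6} → {s0, s1, s4, s5, s6}.
That set has 5 states.

5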